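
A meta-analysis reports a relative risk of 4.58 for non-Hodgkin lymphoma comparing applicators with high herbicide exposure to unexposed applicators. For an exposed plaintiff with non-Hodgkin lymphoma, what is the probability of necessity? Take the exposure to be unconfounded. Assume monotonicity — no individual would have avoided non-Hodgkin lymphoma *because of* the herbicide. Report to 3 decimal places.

Under exogeneity and monotonicity, PN = (RR − 1) / RR = 1 − 1/RR.
PN = (4.58 − 1) / 4.58 = 3.58 / 4.58 ≈ 0.7817

PN ≈ 0.782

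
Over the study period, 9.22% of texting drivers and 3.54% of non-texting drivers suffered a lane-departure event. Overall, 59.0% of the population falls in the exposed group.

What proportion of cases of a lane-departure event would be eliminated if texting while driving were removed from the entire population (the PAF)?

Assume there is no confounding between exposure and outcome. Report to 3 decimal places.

PAF ≈ 0.486

p₁ = 0.0922, p₀ = 0.0354.
Overall risk P(Y=1) = π·p₁ + (1−π)·p₀ = 0.59×0.0922 + 0.41×0.0354 = 0.068912.
Under exogeneity, PAF = [P(Y=1) − p₀] / P(Y=1).
PAF = (0.068912 − 0.0354) / 0.068912 ≈ 0.4863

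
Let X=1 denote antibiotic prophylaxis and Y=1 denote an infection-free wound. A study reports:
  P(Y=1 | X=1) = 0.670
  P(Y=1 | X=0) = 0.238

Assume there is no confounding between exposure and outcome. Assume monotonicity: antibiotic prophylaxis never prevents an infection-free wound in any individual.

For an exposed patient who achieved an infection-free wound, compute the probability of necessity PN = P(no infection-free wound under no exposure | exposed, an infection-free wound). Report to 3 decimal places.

PN ≈ 0.645

Let p₁ = 0.67, p₀ = 0.238.
Under exogeneity and monotonicity, PN = (p₁ − p₀) / p₁.
PN = (0.67 − 0.238) / 0.67 = 0.432 / 0.67 ≈ 0.6448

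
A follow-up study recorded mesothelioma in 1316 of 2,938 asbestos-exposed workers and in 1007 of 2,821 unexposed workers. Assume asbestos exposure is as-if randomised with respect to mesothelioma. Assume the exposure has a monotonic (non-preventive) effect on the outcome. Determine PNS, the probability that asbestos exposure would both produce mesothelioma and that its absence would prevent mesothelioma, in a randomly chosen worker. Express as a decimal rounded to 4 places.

p₁ = P(outcome | exposed) = 1316/2938 = 0.44792
p₀ = P(outcome | unexposed) = 1007/2821 = 0.35697
Under exogeneity and monotonicity, PNS = p₁ − p₀.
PNS = 0.44792 − 0.35697 = 0.090958

PNS ≈ 0.0910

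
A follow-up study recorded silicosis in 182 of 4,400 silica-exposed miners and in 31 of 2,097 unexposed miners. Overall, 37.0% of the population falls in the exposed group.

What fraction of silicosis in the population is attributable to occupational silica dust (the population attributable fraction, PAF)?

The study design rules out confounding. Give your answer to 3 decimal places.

PAF ≈ 0.399

p₁ = P(outcome | exposed) = 182/4400 = 0.041364
p₀ = P(outcome | unexposed) = 31/2097 = 0.014783
Overall risk P(Y=1) = π·p₁ + (1−π)·p₀ = 0.37×0.041364 + 0.63×0.014783 = 0.024618.
Under exogeneity, PAF = [P(Y=1) − p₀] / P(Y=1).
PAF = (0.024618 − 0.014783) / 0.024618 ≈ 0.3995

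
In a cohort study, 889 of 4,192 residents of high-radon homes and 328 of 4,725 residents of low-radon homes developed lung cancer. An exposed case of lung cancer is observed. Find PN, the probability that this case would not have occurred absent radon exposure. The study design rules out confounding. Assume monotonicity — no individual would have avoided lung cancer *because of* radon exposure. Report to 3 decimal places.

p₁ = P(outcome | exposed) = 889/4192 = 0.21207
p₀ = P(outcome | unexposed) = 328/4725 = 0.069418
Under exogeneity and monotonicity, PN = (p₁ − p₀) / p₁.
PN = (0.21207 − 0.069418) / 0.21207 = 0.14265 / 0.21207 ≈ 0.6727

PN ≈ 0.673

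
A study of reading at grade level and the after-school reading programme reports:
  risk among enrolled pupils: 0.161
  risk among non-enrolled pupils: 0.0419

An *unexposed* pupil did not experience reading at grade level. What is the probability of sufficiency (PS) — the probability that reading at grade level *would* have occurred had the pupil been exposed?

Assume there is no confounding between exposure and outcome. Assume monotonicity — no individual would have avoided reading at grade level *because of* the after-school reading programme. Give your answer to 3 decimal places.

PS ≈ 0.124

Let p₁ = 0.161, p₀ = 0.0419.
Under exogeneity and monotonicity, PS = (p₁ − p₀) / (1 − p₀).
PS = (0.161 − 0.0419) / (1 − 0.0419) = 0.1191 / 0.9581 ≈ 0.1243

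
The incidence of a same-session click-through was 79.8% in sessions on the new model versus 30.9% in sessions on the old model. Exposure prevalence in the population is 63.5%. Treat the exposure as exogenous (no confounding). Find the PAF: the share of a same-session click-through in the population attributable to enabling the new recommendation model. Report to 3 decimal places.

p₁ = 0.798, p₀ = 0.309.
Overall risk P(Y=1) = π·p₁ + (1−π)·p₀ = 0.635×0.798 + 0.365×0.309 = 0.61952.
Under exogeneity, PAF = [P(Y=1) − p₀] / P(Y=1).
PAF = (0.61952 − 0.309) / 0.61952 ≈ 0.5012

PAF ≈ 0.501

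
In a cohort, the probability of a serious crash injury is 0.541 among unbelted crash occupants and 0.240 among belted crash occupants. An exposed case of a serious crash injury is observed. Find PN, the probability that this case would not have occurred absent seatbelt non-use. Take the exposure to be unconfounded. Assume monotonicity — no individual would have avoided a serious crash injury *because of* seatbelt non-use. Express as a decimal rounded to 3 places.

Let p₁ = 0.541, p₀ = 0.24.
Under exogeneity and monotonicity, PN = (p₁ − p₀) / p₁.
PN = (0.541 − 0.24) / 0.541 = 0.301 / 0.541 ≈ 0.5564

PN ≈ 0.556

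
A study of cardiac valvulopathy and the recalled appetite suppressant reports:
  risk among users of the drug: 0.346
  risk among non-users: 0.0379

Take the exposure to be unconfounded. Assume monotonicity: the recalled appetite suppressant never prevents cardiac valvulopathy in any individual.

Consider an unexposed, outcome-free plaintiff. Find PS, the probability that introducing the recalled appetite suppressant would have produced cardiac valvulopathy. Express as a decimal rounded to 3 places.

Let p₁ = 0.346, p₀ = 0.0379.
Under exogeneity and monotonicity, PS = (p₁ − p₀) / (1 − p₀).
PS = (0.346 − 0.0379) / (1 − 0.0379) = 0.3081 / 0.9621 ≈ 0.3202

PS ≈ 0.320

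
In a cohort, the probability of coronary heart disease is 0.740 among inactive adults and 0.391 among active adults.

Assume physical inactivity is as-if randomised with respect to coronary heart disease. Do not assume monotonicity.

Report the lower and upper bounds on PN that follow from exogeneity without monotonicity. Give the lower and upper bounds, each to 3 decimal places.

Let p₁ = 0.74, p₀ = 0.391.
Under exogeneity alone the bounds on PN are max{0,(p₁−p₀)/p₁} ≤ PN ≤ min{1,(1−p₀)/p₁}.
  lower = (p₁ − p₀)/p₁ = 0.349 / 0.74 ≈ 0.4716
  upper = min{1, (1 − p₀)/p₁} = 0.609 / 0.74 ≈ 0.8230

0.472 ≤ PN ≤ 0.823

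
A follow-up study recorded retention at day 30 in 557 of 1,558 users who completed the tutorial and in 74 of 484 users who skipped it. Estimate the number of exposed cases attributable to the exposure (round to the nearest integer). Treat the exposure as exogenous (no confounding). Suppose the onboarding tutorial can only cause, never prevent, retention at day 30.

p₁ = P(outcome | exposed) = 557/1558 = 0.35751
p₀ = P(outcome | unexposed) = 74/484 = 0.15289
PN = (p₁ − p₀)/p₁ = (0.35751 − 0.15289) / 0.35751 ≈ 0.57234.
Attributable cases ≈ PN × (exposed cases) = 0.57234 × 557 ≈ 318.79.

about 319 cases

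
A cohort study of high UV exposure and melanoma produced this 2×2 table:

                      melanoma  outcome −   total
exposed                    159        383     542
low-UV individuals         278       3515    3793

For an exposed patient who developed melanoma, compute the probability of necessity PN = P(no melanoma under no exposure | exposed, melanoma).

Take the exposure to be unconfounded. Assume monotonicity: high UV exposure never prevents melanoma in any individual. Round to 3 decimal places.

PN ≈ 0.750

p₁ = P(outcome | exposed) = 159/542 = 0.29336
p₀ = P(outcome | unexposed) = 278/3793 = 0.073293
Under exogeneity and monotonicity, PN = (p₁ − p₀)/p₁.
PN = (0.29336 − 0.073293) / 0.29336 ≈ 0.7502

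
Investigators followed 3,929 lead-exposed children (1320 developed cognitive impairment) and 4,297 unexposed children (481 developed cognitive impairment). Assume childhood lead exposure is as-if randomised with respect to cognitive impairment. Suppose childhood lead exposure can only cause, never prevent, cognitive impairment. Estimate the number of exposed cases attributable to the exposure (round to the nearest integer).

p₁ = P(outcome | exposed) = 1320/3929 = 0.33596
p₀ = P(outcome | unexposed) = 481/4297 = 0.11194
PN = (p₁ − p₀)/p₁ = (0.33596 − 0.11194) / 0.33596 ≈ 0.66681.
Attributable cases ≈ PN × (exposed cases) = 0.66681 × 1320 ≈ 880.19.

about 880 cases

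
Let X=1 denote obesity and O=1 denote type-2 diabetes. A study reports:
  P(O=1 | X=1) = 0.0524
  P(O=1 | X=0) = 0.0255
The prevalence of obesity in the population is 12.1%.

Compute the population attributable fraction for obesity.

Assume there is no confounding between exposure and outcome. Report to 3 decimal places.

PAF ≈ 0.113

Let p₁ = 0.0524, p₀ = 0.0255.
Overall risk P(Y=1) = π·p₁ + (1−π)·p₀ = 0.121×0.0524 + 0.879×0.0255 = 0.028755.
Under exogeneity, PAF = [P(Y=1) − p₀] / P(Y=1).
PAF = (0.028755 − 0.0255) / 0.028755 ≈ 0.1132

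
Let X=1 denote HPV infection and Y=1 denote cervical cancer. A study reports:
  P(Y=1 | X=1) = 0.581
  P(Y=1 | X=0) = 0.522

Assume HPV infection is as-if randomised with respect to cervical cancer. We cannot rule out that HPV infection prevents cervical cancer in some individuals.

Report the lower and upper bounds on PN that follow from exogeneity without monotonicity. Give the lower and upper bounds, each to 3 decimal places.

Let p₁ = 0.581, p₀ = 0.522.
Under exogeneity alone the bounds on PN are max{0,(p₁−p₀)/p₁} ≤ PN ≤ min{1,(1−p₀)/p₁}.
  lower = (p₁ − p₀)/p₁ = 0.059 / 0.581 ≈ 0.1015
  upper = min{1, (1 − p₀)/p₁} = 0.478 / 0.581 ≈ 0.8227

0.102 ≤ PN ≤ 0.823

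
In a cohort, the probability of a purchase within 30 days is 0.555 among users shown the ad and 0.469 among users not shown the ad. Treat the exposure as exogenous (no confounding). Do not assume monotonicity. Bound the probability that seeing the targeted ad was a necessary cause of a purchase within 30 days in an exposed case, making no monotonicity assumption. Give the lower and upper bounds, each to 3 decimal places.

0.155 ≤ PN ≤ 0.957

Let p₁ = 0.555, p₀ = 0.469.
Under exogeneity alone the bounds on PN are max{0,(p₁−p₀)/p₁} ≤ PN ≤ min{1,(1−p₀)/p₁}.
  lower = (p₁ − p₀)/p₁ = 0.086 / 0.555 ≈ 0.1550
  upper = min{1, (1 − p₀)/p₁} = 0.531 / 0.555 ≈ 0.9568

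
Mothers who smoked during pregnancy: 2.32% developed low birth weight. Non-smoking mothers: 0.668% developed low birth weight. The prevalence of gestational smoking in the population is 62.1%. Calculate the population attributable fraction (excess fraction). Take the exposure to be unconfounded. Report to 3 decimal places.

p₁ = 0.0232, p₀ = 0.00668.
Overall risk P(Y=1) = π·p₁ + (1−π)·p₀ = 0.621×0.0232 + 0.379×0.00668 = 0.016939.
Under exogeneity, PAF = [P(Y=1) − p₀] / P(Y=1).
PAF = (0.016939 − 0.00668) / 0.016939 ≈ 0.6056

PAF ≈ 0.606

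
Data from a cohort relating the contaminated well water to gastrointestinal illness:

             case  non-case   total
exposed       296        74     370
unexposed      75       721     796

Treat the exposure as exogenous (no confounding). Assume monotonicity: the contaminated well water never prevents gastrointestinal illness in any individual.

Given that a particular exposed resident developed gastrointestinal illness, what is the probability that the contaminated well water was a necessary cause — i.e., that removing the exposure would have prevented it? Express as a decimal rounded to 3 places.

p₁ = P(outcome | exposed) = 296/370 = 0.8
p₀ = P(outcome | unexposed) = 75/796 = 0.094221
Under exogeneity and monotonicity, PN = (p₁ − p₀) / p₁.
PN = (0.8 − 0.094221) / 0.8 = 0.70578 / 0.8 ≈ 0.8822

PN ≈ 0.882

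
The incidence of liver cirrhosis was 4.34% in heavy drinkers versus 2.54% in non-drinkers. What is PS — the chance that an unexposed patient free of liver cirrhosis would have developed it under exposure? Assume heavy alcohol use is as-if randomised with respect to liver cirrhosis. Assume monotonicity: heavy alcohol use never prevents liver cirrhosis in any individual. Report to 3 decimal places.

p₁ = 0.0434, p₀ = 0.0254.
Under exogeneity and monotonicity, PS = (p₁ − p₀) / (1 − p₀).
PS = (0.0434 − 0.0254) / (1 − 0.0254) = 0.018 / 0.9746 ≈ 0.0185

PS ≈ 0.018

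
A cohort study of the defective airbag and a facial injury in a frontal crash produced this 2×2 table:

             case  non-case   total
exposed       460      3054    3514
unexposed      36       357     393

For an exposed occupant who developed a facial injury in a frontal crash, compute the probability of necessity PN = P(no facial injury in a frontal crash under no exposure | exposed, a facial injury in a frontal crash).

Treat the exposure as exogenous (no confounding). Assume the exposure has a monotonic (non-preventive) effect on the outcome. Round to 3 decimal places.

PN ≈ 0.300

p₁ = P(outcome | exposed) = 460/3514 = 0.1309
p₀ = P(outcome | unexposed) = 36/393 = 0.091603
Under exogeneity and monotonicity, PN = (p₁ − p₀) / p₁.
PN = (0.1309 − 0.091603) / 0.1309 = 0.039302 / 0.1309 ≈ 0.3002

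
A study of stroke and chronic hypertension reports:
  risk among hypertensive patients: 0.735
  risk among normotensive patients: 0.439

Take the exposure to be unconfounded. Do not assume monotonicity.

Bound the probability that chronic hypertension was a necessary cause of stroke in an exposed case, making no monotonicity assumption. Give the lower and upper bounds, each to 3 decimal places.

0.403 ≤ PN ≤ 0.763

Let p₁ = 0.735, p₀ = 0.439.
Under exogeneity alone the bounds on PN are max{0,(p₁−p₀)/p₁} ≤ PN ≤ min{1,(1−p₀)/p₁}.
  lower = (p₁ − p₀)/p₁ = 0.296 / 0.735 ≈ 0.4027
  upper = min{1, (1 − p₀)/p₁} = 0.561 / 0.735 ≈ 0.7633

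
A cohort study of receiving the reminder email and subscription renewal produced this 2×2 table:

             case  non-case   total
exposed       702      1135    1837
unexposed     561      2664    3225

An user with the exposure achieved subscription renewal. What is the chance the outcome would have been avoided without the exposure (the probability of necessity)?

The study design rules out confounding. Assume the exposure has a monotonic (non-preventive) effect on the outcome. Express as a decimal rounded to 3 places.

PN ≈ 0.545

p₁ = P(outcome | exposed) = 702/1837 = 0.38214
p₀ = P(outcome | unexposed) = 561/3225 = 0.17395
Under exogeneity and monotonicity, PN = (p₁ − p₀) / p₁.
PN = (0.38214 − 0.17395) / 0.38214 = 0.20819 / 0.38214 ≈ 0.5448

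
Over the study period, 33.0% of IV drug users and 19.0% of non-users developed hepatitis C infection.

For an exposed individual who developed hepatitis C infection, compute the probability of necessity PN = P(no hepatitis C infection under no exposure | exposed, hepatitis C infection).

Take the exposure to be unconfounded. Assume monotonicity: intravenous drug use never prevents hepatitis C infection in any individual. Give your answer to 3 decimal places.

PN ≈ 0.424

p₁ = 0.33, p₀ = 0.19.
Under exogeneity and monotonicity, PN = (p₁ − p₀) / p₁.
PN = (0.33 − 0.19) / 0.33 = 0.14 / 0.33 ≈ 0.4242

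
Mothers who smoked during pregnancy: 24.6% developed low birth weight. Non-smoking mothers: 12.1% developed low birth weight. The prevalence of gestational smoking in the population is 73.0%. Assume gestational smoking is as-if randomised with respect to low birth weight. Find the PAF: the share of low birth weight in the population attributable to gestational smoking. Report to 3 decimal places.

PAF ≈ 0.430

p₁ = 0.246, p₀ = 0.121.
Overall risk P(Y=1) = π·p₁ + (1−π)·p₀ = 0.73×0.246 + 0.27×0.121 = 0.21225.
Under exogeneity, PAF = [P(Y=1) − p₀] / P(Y=1).
PAF = (0.21225 − 0.121) / 0.21225 ≈ 0.4299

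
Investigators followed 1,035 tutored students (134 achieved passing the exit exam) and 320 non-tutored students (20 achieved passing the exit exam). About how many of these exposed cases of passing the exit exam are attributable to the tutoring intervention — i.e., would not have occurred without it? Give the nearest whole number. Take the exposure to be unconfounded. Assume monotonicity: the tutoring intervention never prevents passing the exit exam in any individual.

p₁ = P(outcome | exposed) = 134/1035 = 0.12947
p₀ = P(outcome | unexposed) = 20/320 = 0.0625
PN = (p₁ − p₀)/p₁ = (0.12947 − 0.0625) / 0.12947 ≈ 0.51726.
Attributable cases ≈ PN × (exposed cases) = 0.51726 × 134 ≈ 69.31.

about 69 cases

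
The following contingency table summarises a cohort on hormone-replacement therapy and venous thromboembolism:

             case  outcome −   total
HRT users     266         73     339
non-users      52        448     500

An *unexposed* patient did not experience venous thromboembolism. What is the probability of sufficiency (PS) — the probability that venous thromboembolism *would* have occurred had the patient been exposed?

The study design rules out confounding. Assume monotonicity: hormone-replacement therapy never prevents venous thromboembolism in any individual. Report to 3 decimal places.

PS ≈ 0.760

p₁ = P(outcome | exposed) = 266/339 = 0.78466
p₀ = P(outcome | unexposed) = 52/500 = 0.104
Under exogeneity and monotonicity, PS = (p₁ − p₀)/(1 − p₀).
PS = (0.78466 − 0.104) / 0.896 ≈ 0.7597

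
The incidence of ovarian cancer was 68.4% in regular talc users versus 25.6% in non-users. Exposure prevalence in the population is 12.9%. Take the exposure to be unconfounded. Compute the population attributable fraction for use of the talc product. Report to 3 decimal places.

p₁ = 0.684, p₀ = 0.256.
Overall risk P(Y=1) = π·p₁ + (1−π)·p₀ = 0.129×0.684 + 0.871×0.256 = 0.31121.
Under exogeneity, PAF = [P(Y=1) − p₀] / P(Y=1).
PAF = (0.31121 − 0.256) / 0.31121 ≈ 0.1774

PAF ≈ 0.177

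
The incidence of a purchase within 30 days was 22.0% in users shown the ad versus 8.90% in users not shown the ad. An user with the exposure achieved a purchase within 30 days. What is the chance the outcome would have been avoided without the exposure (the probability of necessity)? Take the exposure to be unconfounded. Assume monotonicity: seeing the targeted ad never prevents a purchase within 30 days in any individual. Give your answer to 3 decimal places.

p₁ = 0.22, p₀ = 0.089.
Under exogeneity and monotonicity, PN = (p₁ − p₀) / p₁.
PN = (0.22 − 0.089) / 0.22 = 0.131 / 0.22 ≈ 0.5955

PN ≈ 0.595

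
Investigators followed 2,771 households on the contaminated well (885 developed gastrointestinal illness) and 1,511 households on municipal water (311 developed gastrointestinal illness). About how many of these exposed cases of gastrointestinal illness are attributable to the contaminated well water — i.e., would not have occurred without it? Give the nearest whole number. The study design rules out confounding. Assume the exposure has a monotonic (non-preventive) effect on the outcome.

about 315 cases

p₁ = P(outcome | exposed) = 885/2771 = 0.31938
p₀ = P(outcome | unexposed) = 311/1511 = 0.20582
PN = (p₁ − p₀)/p₁ = (0.31938 − 0.20582) / 0.31938 ≈ 0.35555.
Attributable cases ≈ PN × (exposed cases) = 0.35555 × 885 ≈ 314.66.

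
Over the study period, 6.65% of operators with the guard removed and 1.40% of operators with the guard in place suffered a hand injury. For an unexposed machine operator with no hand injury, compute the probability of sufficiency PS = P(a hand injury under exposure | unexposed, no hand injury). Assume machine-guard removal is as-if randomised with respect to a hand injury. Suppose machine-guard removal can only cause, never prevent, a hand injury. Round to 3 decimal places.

p₁ = 0.0665, p₀ = 0.014.
Under exogeneity and monotonicity, PS = (p₁ − p₀) / (1 − p₀).
PS = (0.0665 − 0.014) / (1 − 0.014) = 0.0525 / 0.986 ≈ 0.0532

PS ≈ 0.053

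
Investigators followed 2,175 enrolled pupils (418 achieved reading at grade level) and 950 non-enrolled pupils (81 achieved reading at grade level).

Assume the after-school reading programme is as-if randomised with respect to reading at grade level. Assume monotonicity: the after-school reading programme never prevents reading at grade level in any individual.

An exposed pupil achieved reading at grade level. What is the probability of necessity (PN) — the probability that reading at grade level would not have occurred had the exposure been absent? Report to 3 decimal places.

p₁ = P(outcome | exposed) = 418/2175 = 0.19218
p₀ = P(outcome | unexposed) = 81/950 = 0.085263
Under exogeneity and monotonicity, PN = (p₁ − p₀) / p₁.
PN = (0.19218 − 0.085263) / 0.19218 = 0.10692 / 0.19218 ≈ 0.5563

PN ≈ 0.556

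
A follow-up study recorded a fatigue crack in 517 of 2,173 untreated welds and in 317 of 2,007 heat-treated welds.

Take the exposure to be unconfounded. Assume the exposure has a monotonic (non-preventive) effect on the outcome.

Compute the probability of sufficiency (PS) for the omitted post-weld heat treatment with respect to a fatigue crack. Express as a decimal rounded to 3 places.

p₁ = P(outcome | exposed) = 517/2173 = 0.23792
p₀ = P(outcome | unexposed) = 317/2007 = 0.15795
Under exogeneity and monotonicity, PS = (p₁ − p₀) / (1 − p₀).
PS = (0.23792 − 0.15795) / (1 − 0.15795) = 0.079973 / 0.84205 ≈ 0.0950

PS ≈ 0.095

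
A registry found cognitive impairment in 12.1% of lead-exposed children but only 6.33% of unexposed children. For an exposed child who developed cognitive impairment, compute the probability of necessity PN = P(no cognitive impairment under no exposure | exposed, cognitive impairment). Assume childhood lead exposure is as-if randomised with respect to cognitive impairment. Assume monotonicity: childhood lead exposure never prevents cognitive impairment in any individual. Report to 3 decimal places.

p₁ = 0.121, p₀ = 0.0633.
Under exogeneity and monotonicity, PN = (p₁ − p₀) / p₁.
PN = (0.121 − 0.0633) / 0.121 = 0.0577 / 0.121 ≈ 0.4769

PN ≈ 0.477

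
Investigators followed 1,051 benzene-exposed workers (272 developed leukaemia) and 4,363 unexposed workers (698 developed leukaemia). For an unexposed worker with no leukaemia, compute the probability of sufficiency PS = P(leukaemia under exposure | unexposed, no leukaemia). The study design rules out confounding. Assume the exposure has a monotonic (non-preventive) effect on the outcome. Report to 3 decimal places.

PS ≈ 0.118

p₁ = P(outcome | exposed) = 272/1051 = 0.2588
p₀ = P(outcome | unexposed) = 698/4363 = 0.15998
Under exogeneity and monotonicity, PS = (p₁ − p₀) / (1 − p₀).
PS = (0.2588 − 0.15998) / (1 − 0.15998) = 0.098819 / 0.84002 ≈ 0.1176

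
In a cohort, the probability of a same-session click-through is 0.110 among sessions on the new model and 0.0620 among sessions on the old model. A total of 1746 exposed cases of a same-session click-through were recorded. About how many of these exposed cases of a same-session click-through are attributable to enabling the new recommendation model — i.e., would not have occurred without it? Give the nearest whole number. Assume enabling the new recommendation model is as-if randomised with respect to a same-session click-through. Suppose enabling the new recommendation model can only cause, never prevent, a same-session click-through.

about 762 cases

Let p₁ = 0.11, p₀ = 0.062.
PN = (p₁ − p₀)/p₁ = (0.11 − 0.062) / 0.11 ≈ 0.43636.
Attributable cases ≈ PN × (exposed cases) = 0.43636 × 1746 ≈ 761.89.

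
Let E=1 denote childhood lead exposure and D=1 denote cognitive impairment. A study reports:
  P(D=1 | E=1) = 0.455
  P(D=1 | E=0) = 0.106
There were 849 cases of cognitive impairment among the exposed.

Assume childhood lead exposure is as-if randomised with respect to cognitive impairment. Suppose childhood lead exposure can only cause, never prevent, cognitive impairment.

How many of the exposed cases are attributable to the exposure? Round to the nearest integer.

Let p₁ = 0.455, p₀ = 0.106.
PN = (p₁ − p₀)/p₁ = (0.455 − 0.106) / 0.455 ≈ 0.76703.
Attributable cases ≈ PN × (exposed cases) = 0.76703 × 849 ≈ 651.21.

about 651 cases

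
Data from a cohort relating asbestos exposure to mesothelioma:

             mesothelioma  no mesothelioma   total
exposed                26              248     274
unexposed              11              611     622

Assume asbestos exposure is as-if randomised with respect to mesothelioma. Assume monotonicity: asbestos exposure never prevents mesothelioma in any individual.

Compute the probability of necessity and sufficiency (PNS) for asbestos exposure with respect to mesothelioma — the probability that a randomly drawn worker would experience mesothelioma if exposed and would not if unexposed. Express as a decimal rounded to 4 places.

p₁ = P(outcome | exposed) = 26/274 = 0.094891
p₀ = P(outcome | unexposed) = 11/622 = 0.017685
Under exogeneity and monotonicity, PNS = p₁ − p₀.
PNS = 0.094891 − 0.017685 = 0.077206

PNS ≈ 0.0772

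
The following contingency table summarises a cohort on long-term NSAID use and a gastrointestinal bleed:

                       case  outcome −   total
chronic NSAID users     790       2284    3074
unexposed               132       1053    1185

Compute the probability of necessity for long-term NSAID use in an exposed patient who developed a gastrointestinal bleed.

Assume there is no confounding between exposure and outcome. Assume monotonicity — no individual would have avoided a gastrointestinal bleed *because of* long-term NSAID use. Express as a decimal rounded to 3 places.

PN ≈ 0.567

p₁ = P(outcome | exposed) = 790/3074 = 0.25699
p₀ = P(outcome | unexposed) = 132/1185 = 0.11139
Under exogeneity and monotonicity, PN = (p₁ − p₀)/p₁.
PN = (0.25699 − 0.11139) / 0.25699 ≈ 0.5666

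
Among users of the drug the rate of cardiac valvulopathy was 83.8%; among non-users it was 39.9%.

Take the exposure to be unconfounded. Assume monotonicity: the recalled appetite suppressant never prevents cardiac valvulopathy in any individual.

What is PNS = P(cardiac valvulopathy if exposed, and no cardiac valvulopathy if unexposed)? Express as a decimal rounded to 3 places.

p₁ = 0.838, p₀ = 0.399.
Under exogeneity and monotonicity, PNS = p₁ − p₀.
PNS = 0.838 − 0.399 = 0.439

PNS ≈ 0.439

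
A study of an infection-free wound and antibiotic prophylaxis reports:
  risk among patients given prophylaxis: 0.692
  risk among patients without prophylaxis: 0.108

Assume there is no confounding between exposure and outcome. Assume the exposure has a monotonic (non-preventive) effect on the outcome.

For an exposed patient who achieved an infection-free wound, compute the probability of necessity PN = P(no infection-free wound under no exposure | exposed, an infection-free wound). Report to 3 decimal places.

Let p₁ = 0.692, p₀ = 0.108.
Under exogeneity and monotonicity, PN = (p₁ − p₀) / p₁.
PN = (0.692 − 0.108) / 0.692 = 0.584 / 0.692 ≈ 0.8439

PN ≈ 0.844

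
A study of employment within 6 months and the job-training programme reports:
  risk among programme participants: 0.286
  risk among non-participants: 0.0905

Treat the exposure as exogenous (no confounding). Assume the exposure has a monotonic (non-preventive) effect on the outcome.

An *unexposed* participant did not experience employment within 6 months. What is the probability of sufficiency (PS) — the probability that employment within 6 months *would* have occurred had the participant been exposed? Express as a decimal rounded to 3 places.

PS ≈ 0.215

Let p₁ = 0.286, p₀ = 0.0905.
Under exogeneity and monotonicity, PS = (p₁ − p₀) / (1 − p₀).
PS = (0.286 − 0.0905) / (1 − 0.0905) = 0.1955 / 0.9095 ≈ 0.2150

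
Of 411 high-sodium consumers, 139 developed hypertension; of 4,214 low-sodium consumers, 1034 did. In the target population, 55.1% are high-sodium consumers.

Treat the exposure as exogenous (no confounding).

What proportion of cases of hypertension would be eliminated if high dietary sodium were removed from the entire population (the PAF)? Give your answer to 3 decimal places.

p₁ = P(outcome | exposed) = 139/411 = 0.3382
p₀ = P(outcome | unexposed) = 1034/4214 = 0.24537
Overall risk P(Y=1) = π·p₁ + (1−π)·p₀ = 0.551×0.3382 + 0.449×0.24537 = 0.29652.
Under exogeneity, PAF = [P(Y=1) − p₀] / P(Y=1).
PAF = (0.29652 − 0.24537) / 0.29652 ≈ 0.1725

PAF ≈ 0.172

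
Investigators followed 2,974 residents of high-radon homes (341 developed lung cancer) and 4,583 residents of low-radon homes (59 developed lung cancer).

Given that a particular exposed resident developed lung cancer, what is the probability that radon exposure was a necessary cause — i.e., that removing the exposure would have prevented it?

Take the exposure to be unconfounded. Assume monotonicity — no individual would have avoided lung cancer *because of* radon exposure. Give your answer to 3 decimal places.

PN ≈ 0.888

p₁ = P(outcome | exposed) = 341/2974 = 0.11466
p₀ = P(outcome | unexposed) = 59/4583 = 0.012874
Under exogeneity and monotonicity, PN = (p₁ − p₀) / p₁.
PN = (0.11466 − 0.012874) / 0.11466 = 0.10179 / 0.11466 ≈ 0.8877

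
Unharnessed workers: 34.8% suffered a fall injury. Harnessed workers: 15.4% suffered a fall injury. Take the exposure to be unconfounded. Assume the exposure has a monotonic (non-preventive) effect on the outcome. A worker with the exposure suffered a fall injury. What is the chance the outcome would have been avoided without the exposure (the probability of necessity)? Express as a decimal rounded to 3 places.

p₁ = 0.348, p₀ = 0.154.
Under exogeneity and monotonicity, PN = (p₁ − p₀) / p₁.
PN = (0.348 − 0.154) / 0.348 = 0.194 / 0.348 ≈ 0.5575

PN ≈ 0.557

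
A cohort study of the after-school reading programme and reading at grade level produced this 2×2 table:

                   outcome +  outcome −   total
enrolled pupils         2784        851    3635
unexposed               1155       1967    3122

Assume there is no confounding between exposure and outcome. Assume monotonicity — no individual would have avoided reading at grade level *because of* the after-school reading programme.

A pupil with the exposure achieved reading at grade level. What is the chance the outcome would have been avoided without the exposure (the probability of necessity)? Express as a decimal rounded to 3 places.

PN ≈ 0.517

p₁ = P(outcome | exposed) = 2784/3635 = 0.76589
p₀ = P(outcome | unexposed) = 1155/3122 = 0.36996
Under exogeneity and monotonicity, PN = (p₁ − p₀) / p₁.
PN = (0.76589 − 0.36996) / 0.76589 = 0.39593 / 0.76589 ≈ 0.5170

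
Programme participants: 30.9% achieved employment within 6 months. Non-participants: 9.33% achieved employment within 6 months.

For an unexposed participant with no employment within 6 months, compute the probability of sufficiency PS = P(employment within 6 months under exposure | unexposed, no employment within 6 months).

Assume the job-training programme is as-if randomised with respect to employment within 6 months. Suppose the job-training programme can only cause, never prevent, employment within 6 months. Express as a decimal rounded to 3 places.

PS ≈ 0.238

p₁ = 0.309, p₀ = 0.0933.
Under exogeneity and monotonicity, PS = (p₁ − p₀) / (1 − p₀).
PS = (0.309 − 0.0933) / (1 − 0.0933) = 0.2157 / 0.9067 ≈ 0.2379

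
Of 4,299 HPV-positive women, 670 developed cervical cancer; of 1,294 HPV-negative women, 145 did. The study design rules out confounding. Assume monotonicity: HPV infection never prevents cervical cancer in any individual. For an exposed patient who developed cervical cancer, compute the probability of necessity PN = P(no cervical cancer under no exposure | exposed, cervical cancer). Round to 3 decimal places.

PN ≈ 0.281

p₁ = P(outcome | exposed) = 670/4299 = 0.15585
p₀ = P(outcome | unexposed) = 145/1294 = 0.11206
Under exogeneity and monotonicity, PN = (p₁ − p₀) / p₁.
PN = (0.15585 − 0.11206) / 0.15585 = 0.043795 / 0.15585 ≈ 0.2810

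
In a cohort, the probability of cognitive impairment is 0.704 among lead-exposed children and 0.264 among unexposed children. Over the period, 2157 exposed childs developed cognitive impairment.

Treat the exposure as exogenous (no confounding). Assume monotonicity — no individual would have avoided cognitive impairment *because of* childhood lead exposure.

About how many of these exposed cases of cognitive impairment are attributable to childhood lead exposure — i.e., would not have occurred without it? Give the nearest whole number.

about 1348 cases

Let p₁ = 0.704, p₀ = 0.264.
PN = (p₁ − p₀)/p₁ = (0.704 − 0.264) / 0.704 ≈ 0.62500.
Attributable cases ≈ PN × (exposed cases) = 0.62500 × 2157 ≈ 1348.12.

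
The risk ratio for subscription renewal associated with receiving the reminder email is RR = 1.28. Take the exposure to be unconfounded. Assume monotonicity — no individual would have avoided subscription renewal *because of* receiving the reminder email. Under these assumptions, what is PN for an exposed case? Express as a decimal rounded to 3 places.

PN ≈ 0.219

Under exogeneity and monotonicity, PN = (RR − 1) / RR = 1 − 1/RR.
PN = (1.28 − 1) / 1.28 = 0.28 / 1.28 ≈ 0.2188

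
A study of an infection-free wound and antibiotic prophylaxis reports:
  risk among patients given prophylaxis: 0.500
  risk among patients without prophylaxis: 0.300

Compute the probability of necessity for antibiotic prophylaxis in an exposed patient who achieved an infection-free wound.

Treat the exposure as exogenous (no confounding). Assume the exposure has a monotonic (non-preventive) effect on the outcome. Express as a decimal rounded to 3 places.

Let p₁ = 0.5, p₀ = 0.3.
Under exogeneity and monotonicity, PN = (p₁ − p₀) / p₁.
PN = (0.5 − 0.3) / 0.5 = 0.2 / 0.5 ≈ 0.4000

PN ≈ 0.400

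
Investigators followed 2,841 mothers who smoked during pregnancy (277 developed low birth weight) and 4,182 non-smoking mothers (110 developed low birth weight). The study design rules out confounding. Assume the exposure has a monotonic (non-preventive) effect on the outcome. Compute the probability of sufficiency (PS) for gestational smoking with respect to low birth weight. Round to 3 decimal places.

PS ≈ 0.073

p₁ = P(outcome | exposed) = 277/2841 = 0.097501
p₀ = P(outcome | unexposed) = 110/4182 = 0.026303
Under exogeneity and monotonicity, PS = (p₁ − p₀) / (1 − p₀).
PS = (0.097501 − 0.026303) / (1 − 0.026303) = 0.071198 / 0.9737 ≈ 0.0731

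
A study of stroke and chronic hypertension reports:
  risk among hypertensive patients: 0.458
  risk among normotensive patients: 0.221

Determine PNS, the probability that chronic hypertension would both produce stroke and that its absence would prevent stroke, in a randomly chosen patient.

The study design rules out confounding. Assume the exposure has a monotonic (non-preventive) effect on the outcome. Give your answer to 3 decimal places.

PNS ≈ 0.237

Let p₁ = 0.458, p₀ = 0.221.
Under exogeneity and monotonicity, PNS = p₁ − p₀.
PNS = 0.458 − 0.221 = 0.237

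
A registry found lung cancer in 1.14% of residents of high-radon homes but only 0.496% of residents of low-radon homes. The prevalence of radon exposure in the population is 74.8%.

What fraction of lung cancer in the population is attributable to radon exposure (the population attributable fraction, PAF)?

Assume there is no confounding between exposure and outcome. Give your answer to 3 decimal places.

PAF ≈ 0.493

p₁ = 0.0114, p₀ = 0.00496.
Overall risk P(Y=1) = π·p₁ + (1−π)·p₀ = 0.748×0.0114 + 0.252×0.00496 = 0.0097771.
Under exogeneity, PAF = [P(Y=1) − p₀] / P(Y=1).
PAF = (0.0097771 − 0.00496) / 0.0097771 ≈ 0.4927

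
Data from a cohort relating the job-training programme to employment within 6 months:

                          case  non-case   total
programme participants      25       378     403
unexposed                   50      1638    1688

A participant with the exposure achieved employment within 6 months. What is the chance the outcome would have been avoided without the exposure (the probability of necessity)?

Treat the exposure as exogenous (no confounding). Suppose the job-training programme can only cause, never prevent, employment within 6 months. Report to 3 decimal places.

p₁ = P(outcome | exposed) = 25/403 = 0.062035
p₀ = P(outcome | unexposed) = 50/1688 = 0.029621
Under exogeneity and monotonicity, PN = (p₁ − p₀)/p₁.
PN = (0.062035 − 0.029621) / 0.062035 ≈ 0.5225

PN ≈ 0.523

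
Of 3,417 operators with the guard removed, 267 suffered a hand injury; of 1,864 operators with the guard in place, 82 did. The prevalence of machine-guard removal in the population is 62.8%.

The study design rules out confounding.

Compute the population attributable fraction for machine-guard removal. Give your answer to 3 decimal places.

PAF ≈ 0.328

p₁ = P(outcome | exposed) = 267/3417 = 0.078139
p₀ = P(outcome | unexposed) = 82/1864 = 0.043991
Overall risk P(Y=1) = π·p₁ + (1−π)·p₀ = 0.628×0.078139 + 0.372×0.043991 = 0.065436.
Under exogeneity, PAF = [P(Y=1) − p₀] / P(Y=1).
PAF = (0.065436 − 0.043991) / 0.065436 ≈ 0.3277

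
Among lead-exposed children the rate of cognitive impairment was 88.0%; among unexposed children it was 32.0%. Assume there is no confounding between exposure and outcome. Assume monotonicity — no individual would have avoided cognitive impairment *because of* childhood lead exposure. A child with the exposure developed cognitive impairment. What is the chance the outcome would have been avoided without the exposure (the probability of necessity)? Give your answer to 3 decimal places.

PN ≈ 0.636

p₁ = 0.88, p₀ = 0.32.
Under exogeneity and monotonicity, PN = (p₁ − p₀) / p₁.
PN = (0.88 − 0.32) / 0.88 = 0.56 / 0.88 ≈ 0.6364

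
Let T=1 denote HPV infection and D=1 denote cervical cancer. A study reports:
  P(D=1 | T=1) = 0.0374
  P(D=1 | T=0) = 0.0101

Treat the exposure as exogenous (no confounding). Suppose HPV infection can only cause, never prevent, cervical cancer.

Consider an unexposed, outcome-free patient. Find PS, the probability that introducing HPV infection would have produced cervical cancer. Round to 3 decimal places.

Let p₁ = 0.0374, p₀ = 0.0101.
Under exogeneity and monotonicity, PS = (p₁ − p₀) / (1 − p₀).
PS = (0.0374 − 0.0101) / (1 − 0.0101) = 0.0273 / 0.9899 ≈ 0.0276

PS ≈ 0.028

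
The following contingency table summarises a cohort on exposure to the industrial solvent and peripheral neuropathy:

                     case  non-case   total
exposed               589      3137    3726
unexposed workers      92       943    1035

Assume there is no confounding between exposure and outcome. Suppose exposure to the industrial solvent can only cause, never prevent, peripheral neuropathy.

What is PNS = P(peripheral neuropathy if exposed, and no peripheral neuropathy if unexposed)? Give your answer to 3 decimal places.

PNS ≈ 0.069

p₁ = P(outcome | exposed) = 589/3726 = 0.15808
p₀ = P(outcome | unexposed) = 92/1035 = 0.088889
Under exogeneity and monotonicity, PNS = p₁ − p₀.
PNS = 0.15808 − 0.088889 = 0.069189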